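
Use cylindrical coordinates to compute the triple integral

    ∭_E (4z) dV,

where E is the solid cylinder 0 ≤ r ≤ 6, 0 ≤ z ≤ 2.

In cylindrical coordinates, x = r cos(θ), y = r sin(θ), z = z, and dV = r dr dθ dz.

The integrand becomes 4z, so

    ∭_E (4z) dV = ∫_{0}^{2π} ∫_{0}^{6} ∫_{0}^{2} (4z) · r dz dr dθ.

Inner (z): 8r.
Middle (r from 0 to 6): 144.
Outer (θ): 288π.

Therefore the triple integral equals 288π.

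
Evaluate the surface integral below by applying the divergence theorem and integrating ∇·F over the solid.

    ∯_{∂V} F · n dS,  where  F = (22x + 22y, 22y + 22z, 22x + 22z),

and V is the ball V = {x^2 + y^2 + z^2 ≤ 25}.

By the divergence theorem,

    ∯_{∂V} F · n dS = ∭_V (∇ · F) dV.

Compute the divergence:
    ∇ · F = ∂F_x/∂x + ∂F_y/∂y + ∂F_z/∂z = 22 + 22 + 22 = 66.

In spherical coordinates, x = ρ sin(φ) cos(θ), y = ρ sin(φ) sin(θ), z = ρ cos(φ), dV = ρ^2 sin(φ) dρ dφ dθ, with 0 ≤ ρ ≤ 5, 0 ≤ φ ≤ π, 0 ≤ θ ≤ 2π.

The integrand, after substitution and multiplying by the volume element, becomes (66) · ρ^2 sin(φ), so

    ∭_V (∇·F) dV = ∫_0^{2π} ∫_0^{π} ∫_0^{5} (66) · ρ^2 sin(φ) dρ dφ dθ.

Inner (ρ from 0 to 5): 2750sin(φ).
Middle (φ from 0 to π): 5500.
Outer (θ from 0 to 2π): 11000π.

Therefore ∯_{∂V} F · n dS = 11000π.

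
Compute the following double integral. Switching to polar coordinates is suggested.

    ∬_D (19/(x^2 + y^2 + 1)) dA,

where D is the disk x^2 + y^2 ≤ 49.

The region D is 0 ≤ r ≤ 7, 0 ≤ θ ≤ 2π in polar coordinates, where x = r cos(θ), y = r sin(θ), and dA = r dr dθ.

Under the substitution, the integrand becomes 19/(r^2 + 1), so

    ∬_D (19/(x^2 + y^2 + 1)) dA = ∫_{0}^{2π} ∫_{0}^{7} (19/(r^2 + 1)) · r dr dθ.

Inner integral (in r): ∫_{0}^{7} (19/(r^2 + 1)) · r dr = 19log(50)/2.

Outer integral (in θ): ∫_{0}^{2π} (19log(50)/2) dθ = 19π log(50).

Therefore ∬_D (19/(x^2 + y^2 + 1)) dA = 19π log(50).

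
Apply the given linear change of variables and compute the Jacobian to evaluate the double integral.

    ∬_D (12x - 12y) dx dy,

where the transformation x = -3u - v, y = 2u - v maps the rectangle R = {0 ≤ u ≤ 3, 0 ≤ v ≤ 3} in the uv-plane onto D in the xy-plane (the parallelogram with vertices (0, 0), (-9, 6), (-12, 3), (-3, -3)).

Compute the Jacobian determinant of (x, y) with respect to (u, v):

    ∂(x,y)/∂(u,v) = | -3  -1 | = (-3)(-1) - (-1)(2) = 5.
                   | 2  -1 |

Its absolute value is |J| = 5 (the area scaling factor).

Substituting x = -3u - v, y = 2u - v into the integrand,

    12x - 12y → -60u,

so the integral becomes

    ∬_R (-60u) · |J| du dv = ∫_0^3 ∫_0^3 (-300u) dv du.

Inner (v): -900u.
Outer (u): -4050.

Therefore ∬_D (12x - 12y) dx dy = -4050.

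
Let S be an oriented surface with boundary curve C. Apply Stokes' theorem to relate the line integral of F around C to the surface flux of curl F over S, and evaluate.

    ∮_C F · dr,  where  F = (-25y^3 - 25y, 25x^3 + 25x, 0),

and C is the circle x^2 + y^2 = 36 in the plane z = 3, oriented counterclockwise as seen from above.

Let S be the flat disk x^2 + y^2 ≤ 36 in the plane z = 3, with upward unit normal n̂ = ẑ. By Stokes' theorem,

    ∮_C F · dr = ∬_S (∇ × F) · n̂ dS = ∬_D (curl F)_z dA,

where D is the disk x^2 + y^2 ≤ 36.

Compute the curl of F = (-25y^3 - 25y, 25x^3 + 25x, 0):
    (∇ × F)_x = ∂F_z/∂y - ∂F_y/∂z = 0,
    (∇ × F)_y = ∂F_x/∂z - ∂F_z/∂x = 0,
    (∇ × F)_z = ∂F_y/∂x - ∂F_x/∂y = 75x^2 + 75y^2 + 50.

On z = 3, (curl F)_z = 75x^2 + 75y^2 + 50.

Convert to polar (x = r cos θ, y = r sin θ, dA = r dr dθ); the integrand becomes 75r^2 + 50, so

    ∬_D (curl F)_z dA = ∫_0^{2π} ∫_0^{6} (75r^2 + 50) · r dr dθ.

Inner (r from 0 to 6): 25200.
Outer (θ from 0 to 2π): 50400π.

Therefore ∮_C F · dr = 50400π.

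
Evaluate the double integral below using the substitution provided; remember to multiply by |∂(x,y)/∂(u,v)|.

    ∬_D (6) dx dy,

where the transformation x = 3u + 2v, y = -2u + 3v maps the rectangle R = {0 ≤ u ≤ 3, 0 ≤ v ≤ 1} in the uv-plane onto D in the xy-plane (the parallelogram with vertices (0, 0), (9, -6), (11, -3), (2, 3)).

Compute the Jacobian determinant of (x, y) with respect to (u, v):

    ∂(x,y)/∂(u,v) = | 3  2 | = (3)(3) - (2)(-2) = 13.
                   | -2  3 |

Its absolute value is |J| = 13 (the area scaling factor).

Substituting x = 3u + 2v, y = -2u + 3v into the integrand,

    6 → 6,

so the integral becomes

    ∬_R (6) · |J| du dv = ∫_0^3 ∫_0^1 (78) dv du.

Inner (v): 78.
Outer (u): 234.

Therefore ∬_D (6) dx dy = 234.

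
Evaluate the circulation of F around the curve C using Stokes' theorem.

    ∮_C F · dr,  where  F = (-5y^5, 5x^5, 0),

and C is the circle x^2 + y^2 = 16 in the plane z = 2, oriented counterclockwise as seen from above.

Let S be the flat disk x^2 + y^2 ≤ 16 in the plane z = 2, with upward unit normal n̂ = ẑ. By Stokes' theorem,

    ∮_C F · dr = ∬_S (∇ × F) · n̂ dS = ∬_D (curl F)_z dA,

where D is the disk x^2 + y^2 ≤ 16.

Compute the curl of F = (-5y^5, 5x^5, 0):
    (∇ × F)_x = ∂F_z/∂y - ∂F_y/∂z = 0,
    (∇ × F)_y = ∂F_x/∂z - ∂F_z/∂x = 0,
    (∇ × F)_z = ∂F_y/∂x - ∂F_x/∂y = 25x^4 + 25y^4.

On z = 2, (curl F)_z = 25x^4 + 25y^4.

Convert to polar (x = r cos θ, y = r sin θ, dA = r dr dθ); the integrand becomes 25r^4(sin(θ)^4 + cos(θ)^4), so

    ∬_D (curl F)_z dA = ∫_0^{2π} ∫_0^{4} (25r^4(sin(θ)^4 + cos(θ)^4)) · r dr dθ.

Inner (r from 0 to 4): 51200sin(θ)^4/3 + 51200cos(θ)^4/3.
Outer (θ from 0 to 2π): 25600π.

Therefore ∮_C F · dr = 25600π.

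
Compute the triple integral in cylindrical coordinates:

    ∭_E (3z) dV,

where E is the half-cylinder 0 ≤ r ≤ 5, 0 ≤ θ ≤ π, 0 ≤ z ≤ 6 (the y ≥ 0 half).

In cylindrical coordinates, x = r cos(θ), y = r sin(θ), z = z, and dV = r dr dθ dz.

The integrand becomes 3z, so

    ∭_E (3z) dV = ∫_{0}^{π} ∫_{0}^{5} ∫_{0}^{6} (3z) · r dz dr dθ.

Inner (z): 54r.
Middle (r from 0 to 5): 675.
Outer (θ): 675π.

Therefore the triple integral equals 675π.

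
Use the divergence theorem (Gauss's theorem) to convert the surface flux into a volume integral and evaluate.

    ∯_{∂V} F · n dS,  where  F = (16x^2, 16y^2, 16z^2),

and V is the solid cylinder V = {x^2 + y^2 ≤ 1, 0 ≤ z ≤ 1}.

By the divergence theorem,

    ∯_{∂V} F · n dS = ∭_V (∇ · F) dV.

Compute the divergence:
    ∇ · F = ∂F_x/∂x + ∂F_y/∂y + ∂F_z/∂z = 32x + 32y + 32z.

In cylindrical coordinates, x = r cos(θ), y = r sin(θ), z = z, dV = r dr dθ dz, with 0 ≤ r ≤ 1, 0 ≤ θ ≤ 2π, 0 ≤ z ≤ 1.

The integrand, after substitution and multiplying by the volume element, becomes (32sqrt(2)r sin(θ + π/4) + 32z) · r, so

    ∭_V (∇·F) dV = ∫_0^{2π} ∫_0^{1} ∫_0^{1} (32sqrt(2)r sin(θ + π/4) + 32z) · r dz dr dθ.

Inner (z from 0 to 1): 16r (2sqrt(2)r sin(θ + π/4) + 1).
Middle (r from 0 to 1): 32sqrt(2)sin(θ + π/4)/3 + 8.
Outer (θ from 0 to 2π): 16π.

Therefore ∯_{∂V} F · n dS = 16π.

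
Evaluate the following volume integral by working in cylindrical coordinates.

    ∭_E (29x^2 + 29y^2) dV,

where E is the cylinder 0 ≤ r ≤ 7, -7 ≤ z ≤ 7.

In cylindrical coordinates, x = r cos(θ), y = r sin(θ), z = z, and dV = r dr dθ dz.

The integrand becomes 29r^2, so

    ∭_E (29x^2 + 29y^2) dV = ∫_{0}^{2π} ∫_{0}^{7} ∫_{-7}^{7} (29r^2) · r dz dr dθ.

Inner (z): 406r^3.
Middle (r from 0 to 7): 487403/2.
Outer (θ): 487403π.

Therefore the triple integral equals 487403π.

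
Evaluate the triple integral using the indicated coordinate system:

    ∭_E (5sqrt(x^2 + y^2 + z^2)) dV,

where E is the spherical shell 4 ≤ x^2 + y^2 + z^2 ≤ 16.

In spherical coordinates, x = ρ sin(φ) cos(θ), y = ρ sin(φ) sin(θ), z = ρ cos(φ), and dV = ρ^2 sin(φ) dρ dφ dθ.

The integrand becomes 5ρ, so

    ∭_E (5sqrt(x^2 + y^2 + z^2)) dV = ∫_{0}^{2π} ∫_{0}^{π} ∫_{2}^{4} (5ρ) · ρ^2 sin(φ) dρ dφ dθ.

Inner (ρ): 300sin(φ).
Middle (φ): 600.
Outer (θ): 1200π.

Therefore the triple integral equals 1200π.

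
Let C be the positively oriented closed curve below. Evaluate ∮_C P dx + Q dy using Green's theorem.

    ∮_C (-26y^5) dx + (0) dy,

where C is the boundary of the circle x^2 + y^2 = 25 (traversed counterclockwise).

Green's theorem converts the closed line integral into a double integral over the enclosed region D:

    ∮_C P dx + Q dy = ∬_D (∂Q/∂x - ∂P/∂y) dA.

Here P = -26y^5, Q = 0, so

    ∂Q/∂x = 0,    ∂P/∂y = -130y^4,
    ∂Q/∂x - ∂P/∂y = 130y^4.

D is the region x^2 + y^2 ≤ 25. Evaluating the double integral:

In polar coordinates (x = r cos θ, y = r sin θ, dA = r dr dθ) the integrand becomes 130r^4sin(θ)^4, so

    ∬_D (130y^4) dA = ∫_0^{2π} ∫_0^{5} (130r^4sin(θ)^4) · r dr dθ.

Inner (r from 0 to 5): 1015625sin(θ)^4/3.
Outer (θ from 0 to 2π): 1015625π/4.

Therefore ∮_C P dx + Q dy = 1015625π/4.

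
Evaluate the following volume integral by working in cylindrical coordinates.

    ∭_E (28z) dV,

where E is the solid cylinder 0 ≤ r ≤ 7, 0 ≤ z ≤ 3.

In cylindrical coordinates, x = r cos(θ), y = r sin(θ), z = z, and dV = r dr dθ dz.

The integrand becomes 28z, so

    ∭_E (28z) dV = ∫_{0}^{2π} ∫_{0}^{7} ∫_{0}^{3} (28z) · r dz dr dθ.

Inner (z): 126r.
Middle (r from 0 to 7): 3087.
Outer (θ): 6174π.

Therefore the triple integral equals 6174π.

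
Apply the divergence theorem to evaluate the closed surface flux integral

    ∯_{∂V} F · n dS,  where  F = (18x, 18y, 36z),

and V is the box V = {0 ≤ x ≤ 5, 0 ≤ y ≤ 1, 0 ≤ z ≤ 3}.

By the divergence theorem,

    ∯_{∂V} F · n dS = ∭_V (∇ · F) dV.

Compute the divergence:
    ∇ · F = ∂F_x/∂x + ∂F_y/∂y + ∂F_z/∂z = 18 + 18 + 36 = 72.

V is a rectangular box, so dV = dx dy dz with 0 ≤ x ≤ 5, 0 ≤ y ≤ 1, 0 ≤ z ≤ 3.

Integrate (72) over V as an iterated integral:

    ∭_V (∇·F) dV = ∫_0^{5} ∫_0^{1} ∫_0^{3} (72) dz dy dx.

Inner (z from 0 to 3): 216.
Middle (y from 0 to 1): 216.
Outer (x from 0 to 5): 1080.

Therefore ∯_{∂V} F · n dS = 1080.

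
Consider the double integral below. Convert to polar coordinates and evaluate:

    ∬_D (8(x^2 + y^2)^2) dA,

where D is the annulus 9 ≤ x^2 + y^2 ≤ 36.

The region D is 3 ≤ r ≤ 6, 0 ≤ θ ≤ 2π in polar coordinates, where x = r cos(θ), y = r sin(θ), and dA = r dr dθ.

Under the substitution, the integrand becomes 8r^4, so

    ∬_D (8(x^2 + y^2)^2) dA = ∫_{0}^{2π} ∫_{3}^{6} (8r^4) · r dr dθ.

Inner integral (in r): ∫_{3}^{6} (8r^4) · r dr = 61236.

Outer integral (in θ): ∫_{0}^{2π} (61236) dθ = 122472π.

Therefore ∬_D (8(x^2 + y^2)^2) dA = 122472π.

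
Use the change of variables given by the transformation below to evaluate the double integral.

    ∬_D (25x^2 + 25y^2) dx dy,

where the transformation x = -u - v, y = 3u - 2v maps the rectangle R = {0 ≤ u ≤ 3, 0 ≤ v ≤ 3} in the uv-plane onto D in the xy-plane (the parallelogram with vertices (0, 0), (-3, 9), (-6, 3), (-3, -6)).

Compute the Jacobian determinant of (x, y) with respect to (u, v):

    ∂(x,y)/∂(u,v) = | -1  -1 | = (-1)(-2) - (-1)(3) = 5.
                   | 3  -2 |

Its absolute value is |J| = 5 (the area scaling factor).

Substituting x = -u - v, y = 3u - 2v into the integrand,

    25x^2 + 25y^2 → 250u^2 - 250u v + 125v^2,

so the integral becomes

    ∬_R (250u^2 - 250u v + 125v^2) · |J| du dv = ∫_0^3 ∫_0^3 (1250u^2 - 1250u v + 625v^2) dv du.

Inner (v): 3750u^2 - 5625u + 5625.
Outer (u): 50625/2.

Therefore ∬_D (25x^2 + 25y^2) dx dy = 50625/2.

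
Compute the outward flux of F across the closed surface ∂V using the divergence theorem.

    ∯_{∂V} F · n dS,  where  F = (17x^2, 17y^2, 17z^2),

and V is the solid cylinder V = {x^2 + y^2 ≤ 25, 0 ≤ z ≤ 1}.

By the divergence theorem,

    ∯_{∂V} F · n dS = ∭_V (∇ · F) dV.

Compute the divergence:
    ∇ · F = ∂F_x/∂x + ∂F_y/∂y + ∂F_z/∂z = 34x + 34y + 34z.

In cylindrical coordinates, x = r cos(θ), y = r sin(θ), z = z, dV = r dr dθ dz, with 0 ≤ r ≤ 5, 0 ≤ θ ≤ 2π, 0 ≤ z ≤ 1.

The integrand, after substitution and multiplying by the volume element, becomes (34sqrt(2)r sin(θ + π/4) + 34z) · r, so

    ∭_V (∇·F) dV = ∫_0^{2π} ∫_0^{5} ∫_0^{1} (34sqrt(2)r sin(θ + π/4) + 34z) · r dz dr dθ.

Inner (z from 0 to 1): 17r (2sqrt(2)r sin(θ + π/4) + 1).
Middle (r from 0 to 5): 4250sqrt(2)sin(θ + π/4)/3 + 425/2.
Outer (θ from 0 to 2π): 425π.

Therefore ∯_{∂V} F · n dS = 425π.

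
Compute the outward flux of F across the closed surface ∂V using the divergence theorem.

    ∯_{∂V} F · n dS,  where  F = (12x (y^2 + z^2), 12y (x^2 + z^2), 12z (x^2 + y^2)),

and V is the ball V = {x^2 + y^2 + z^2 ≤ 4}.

By the divergence theorem,

    ∯_{∂V} F · n dS = ∭_V (∇ · F) dV.

Compute the divergence:
    ∇ · F = ∂F_x/∂x + ∂F_y/∂y + ∂F_z/∂z = 12y^2 + 12z^2 + 12x^2 + 12z^2 + 12x^2 + 12y^2 = 24x^2 + 24y^2 + 24z^2.

In spherical coordinates, x = ρ sin(φ) cos(θ), y = ρ sin(φ) sin(θ), z = ρ cos(φ), dV = ρ^2 sin(φ) dρ dφ dθ, with 0 ≤ ρ ≤ 2, 0 ≤ φ ≤ π, 0 ≤ θ ≤ 2π.

The integrand, after substitution and multiplying by the volume element, becomes (24ρ^2) · ρ^2 sin(φ), so

    ∭_V (∇·F) dV = ∫_0^{2π} ∫_0^{π} ∫_0^{2} (24ρ^2) · ρ^2 sin(φ) dρ dφ dθ.

Inner (ρ from 0 to 2): 768sin(φ)/5.
Middle (φ from 0 to π): 1536/5.
Outer (θ from 0 to 2π): 3072π/5.

Therefore ∯_{∂V} F · n dS = 3072π/5.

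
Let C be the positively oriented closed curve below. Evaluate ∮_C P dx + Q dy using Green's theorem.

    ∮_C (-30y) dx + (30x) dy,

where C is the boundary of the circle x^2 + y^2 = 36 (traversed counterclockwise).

Green's theorem converts the closed line integral into a double integral over the enclosed region D:

    ∮_C P dx + Q dy = ∬_D (∂Q/∂x - ∂P/∂y) dA.

Here P = -30y, Q = 30x, so

    ∂Q/∂x = 30,    ∂P/∂y = -30,
    ∂Q/∂x - ∂P/∂y = 60.

D is the region x^2 + y^2 ≤ 36. Evaluating the double integral:

In polar coordinates (x = r cos θ, y = r sin θ, dA = r dr dθ) the integrand becomes 60, so

    ∬_D (60) dA = ∫_0^{2π} ∫_0^{6} (60) · r dr dθ.

Inner (r from 0 to 6): 1080.
Outer (θ from 0 to 2π): 2160π.

Therefore ∮_C P dx + Q dy = 2160π.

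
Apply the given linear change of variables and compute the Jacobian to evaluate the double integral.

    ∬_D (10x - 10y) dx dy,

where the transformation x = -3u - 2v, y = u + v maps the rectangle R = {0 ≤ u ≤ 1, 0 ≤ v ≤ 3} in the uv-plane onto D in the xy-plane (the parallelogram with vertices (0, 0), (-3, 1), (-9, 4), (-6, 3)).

Compute the Jacobian determinant of (x, y) with respect to (u, v):

    ∂(x,y)/∂(u,v) = | -3  -2 | = (-3)(1) - (-2)(1) = -1.
                   | 1  1 |

Its absolute value is |J| = 1 (the area scaling factor).

Substituting x = -3u - 2v, y = u + v into the integrand,

    10x - 10y → -40u - 30v,

so the integral becomes

    ∬_R (-40u - 30v) · |J| du dv = ∫_0^1 ∫_0^3 (-40u - 30v) dv du.

Inner (v): -120u - 135.
Outer (u): -195.

Therefore ∬_D (10x - 10y) dx dy = -195.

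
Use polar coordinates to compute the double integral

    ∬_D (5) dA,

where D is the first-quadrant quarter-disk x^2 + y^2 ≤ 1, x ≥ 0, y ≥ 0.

The region D is 0 ≤ r ≤ 1, 0 ≤ θ ≤ π/2 in polar coordinates, where x = r cos(θ), y = r sin(θ), and dA = r dr dθ.

Under the substitution, the integrand becomes 5, so

    ∬_D (5) dA = ∫_{0}^{π/2} ∫_{0}^{1} (5) · r dr dθ.

Inner integral (in r): ∫_{0}^{1} (5) · r dr = 5/2.

Outer integral (in θ): ∫_{0}^{π/2} (5/2) dθ = 5π/4.

Therefore ∬_D (5) dA = 5π/4.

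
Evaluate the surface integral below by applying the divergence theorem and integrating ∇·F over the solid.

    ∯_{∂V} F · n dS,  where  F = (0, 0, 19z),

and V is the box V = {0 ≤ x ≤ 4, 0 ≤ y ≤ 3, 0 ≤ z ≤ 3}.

By the divergence theorem,

    ∯_{∂V} F · n dS = ∭_V (∇ · F) dV.

Compute the divergence:
    ∇ · F = ∂F_x/∂x + ∂F_y/∂y + ∂F_z/∂z = 0 + 0 + 19 = 19.

V is a rectangular box, so dV = dx dy dz with 0 ≤ x ≤ 4, 0 ≤ y ≤ 3, 0 ≤ z ≤ 3.

Integrate (19) over V as an iterated integral:

    ∭_V (∇·F) dV = ∫_0^{4} ∫_0^{3} ∫_0^{3} (19) dz dy dx.

Inner (z from 0 to 3): 57.
Middle (y from 0 to 3): 171.
Outer (x from 0 to 4): 684.

Therefore ∯_{∂V} F · n dS = 684.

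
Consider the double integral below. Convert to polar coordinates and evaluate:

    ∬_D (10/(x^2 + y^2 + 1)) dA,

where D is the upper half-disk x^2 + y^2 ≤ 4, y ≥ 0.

The region D is 0 ≤ r ≤ 2, 0 ≤ θ ≤ π in polar coordinates, where x = r cos(θ), y = r sin(θ), and dA = r dr dθ.

Under the substitution, the integrand becomes 10/(r^2 + 1), so

    ∬_D (10/(x^2 + y^2 + 1)) dA = ∫_{0}^{π} ∫_{0}^{2} (10/(r^2 + 1)) · r dr dθ.

Inner integral (in r): ∫_{0}^{2} (10/(r^2 + 1)) · r dr = log(3125).

Outer integral (in θ): ∫_{0}^{π} (log(3125)) dθ = log(3125^π).

Therefore ∬_D (10/(x^2 + y^2 + 1)) dA = log(3125^π).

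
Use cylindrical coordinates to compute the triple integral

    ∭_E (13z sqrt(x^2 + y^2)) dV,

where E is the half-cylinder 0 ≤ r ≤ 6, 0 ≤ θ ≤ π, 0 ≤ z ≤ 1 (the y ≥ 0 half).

In cylindrical coordinates, x = r cos(θ), y = r sin(θ), z = z, and dV = r dr dθ dz.

The integrand becomes 13r z, so

    ∭_E (13z sqrt(x^2 + y^2)) dV = ∫_{0}^{π} ∫_{0}^{6} ∫_{0}^{1} (13r z) · r dz dr dθ.

Inner (z): 13r^2/2.
Middle (r from 0 to 6): 468.
Outer (θ): 468π.

Therefore the triple integral equals 468π.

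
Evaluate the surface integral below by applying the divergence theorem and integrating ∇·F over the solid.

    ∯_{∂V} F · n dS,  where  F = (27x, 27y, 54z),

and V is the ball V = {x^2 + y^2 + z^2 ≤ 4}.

By the divergence theorem,

    ∯_{∂V} F · n dS = ∭_V (∇ · F) dV.

Compute the divergence:
    ∇ · F = ∂F_x/∂x + ∂F_y/∂y + ∂F_z/∂z = 27 + 27 + 54 = 108.

In spherical coordinates, x = ρ sin(φ) cos(θ), y = ρ sin(φ) sin(θ), z = ρ cos(φ), dV = ρ^2 sin(φ) dρ dφ dθ, with 0 ≤ ρ ≤ 2, 0 ≤ φ ≤ π, 0 ≤ θ ≤ 2π.

The integrand, after substitution and multiplying by the volume element, becomes (108) · ρ^2 sin(φ), so

    ∭_V (∇·F) dV = ∫_0^{2π} ∫_0^{π} ∫_0^{2} (108) · ρ^2 sin(φ) dρ dφ dθ.

Inner (ρ from 0 to 2): 288sin(φ).
Middle (φ from 0 to π): 576.
Outer (θ from 0 to 2π): 1152π.

Therefore ∯_{∂V} F · n dS = 1152π.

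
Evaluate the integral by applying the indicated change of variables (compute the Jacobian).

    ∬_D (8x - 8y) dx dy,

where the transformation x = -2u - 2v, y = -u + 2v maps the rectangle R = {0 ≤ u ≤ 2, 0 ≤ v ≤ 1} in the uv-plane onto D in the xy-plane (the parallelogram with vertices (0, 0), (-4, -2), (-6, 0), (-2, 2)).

Compute the Jacobian determinant of (x, y) with respect to (u, v):

    ∂(x,y)/∂(u,v) = | -2  -2 | = (-2)(2) - (-2)(-1) = -6.
                   | -1  2 |

Its absolute value is |J| = 6 (the area scaling factor).

Substituting x = -2u - 2v, y = -u + 2v into the integrand,

    8x - 8y → -8u - 32v,

so the integral becomes

    ∬_R (-8u - 32v) · |J| du dv = ∫_0^2 ∫_0^1 (-48u - 192v) dv du.

Inner (v): -48u - 96.
Outer (u): -288.

Therefore ∬_D (8x - 8y) dx dy = -288.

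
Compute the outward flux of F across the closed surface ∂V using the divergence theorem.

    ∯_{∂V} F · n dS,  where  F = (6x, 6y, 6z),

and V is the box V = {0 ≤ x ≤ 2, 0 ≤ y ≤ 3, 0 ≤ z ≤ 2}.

By the divergence theorem,

    ∯_{∂V} F · n dS = ∭_V (∇ · F) dV.

Compute the divergence:
    ∇ · F = ∂F_x/∂x + ∂F_y/∂y + ∂F_z/∂z = 6 + 6 + 6 = 18.

V is a rectangular box, so dV = dx dy dz with 0 ≤ x ≤ 2, 0 ≤ y ≤ 3, 0 ≤ z ≤ 2.

Integrate (18) over V as an iterated integral:

    ∭_V (∇·F) dV = ∫_0^{2} ∫_0^{3} ∫_0^{2} (18) dz dy dx.

Inner (z from 0 to 2): 36.
Middle (y from 0 to 3): 108.
Outer (x from 0 to 2): 216.

Therefore ∯_{∂V} F · n dS = 216.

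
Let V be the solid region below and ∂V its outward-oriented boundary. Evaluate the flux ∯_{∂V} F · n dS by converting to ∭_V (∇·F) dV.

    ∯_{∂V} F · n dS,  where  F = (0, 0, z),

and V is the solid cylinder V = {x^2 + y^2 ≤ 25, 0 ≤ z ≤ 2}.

By the divergence theorem,

    ∯_{∂V} F · n dS = ∭_V (∇ · F) dV.

Compute the divergence:
    ∇ · F = ∂F_x/∂x + ∂F_y/∂y + ∂F_z/∂z = 0 + 0 + 1 = 1.

In cylindrical coordinates, x = r cos(θ), y = r sin(θ), z = z, dV = r dr dθ dz, with 0 ≤ r ≤ 5, 0 ≤ θ ≤ 2π, 0 ≤ z ≤ 2.

The integrand, after substitution and multiplying by the volume element, becomes (1) · r, so

    ∭_V (∇·F) dV = ∫_0^{2π} ∫_0^{5} ∫_0^{2} (1) · r dz dr dθ.

Inner (z from 0 to 2): 2r.
Middle (r from 0 to 5): 25.
Outer (θ from 0 to 2π): 50π.

Therefore ∯_{∂V} F · n dS = 50π.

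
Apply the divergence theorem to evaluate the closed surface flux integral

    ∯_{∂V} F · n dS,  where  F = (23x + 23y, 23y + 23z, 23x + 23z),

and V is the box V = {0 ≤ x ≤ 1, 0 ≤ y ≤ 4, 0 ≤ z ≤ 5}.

By the divergence theorem,

    ∯_{∂V} F · n dS = ∭_V (∇ · F) dV.

Compute the divergence:
    ∇ · F = ∂F_x/∂x + ∂F_y/∂y + ∂F_z/∂z = 23 + 23 + 23 = 69.

V is a rectangular box, so dV = dx dy dz with 0 ≤ x ≤ 1, 0 ≤ y ≤ 4, 0 ≤ z ≤ 5.

Integrate (69) over V as an iterated integral:

    ∭_V (∇·F) dV = ∫_0^{1} ∫_0^{4} ∫_0^{5} (69) dz dy dx.

Inner (z from 0 to 5): 345.
Middle (y from 0 to 4): 1380.
Outer (x from 0 to 1): 1380.

Therefore ∯_{∂V} F · n dS = 1380.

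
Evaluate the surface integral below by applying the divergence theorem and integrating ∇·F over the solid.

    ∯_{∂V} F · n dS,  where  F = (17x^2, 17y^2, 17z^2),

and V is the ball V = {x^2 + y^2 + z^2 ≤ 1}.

By the divergence theorem,

    ∯_{∂V} F · n dS = ∭_V (∇ · F) dV.

Compute the divergence:
    ∇ · F = ∂F_x/∂x + ∂F_y/∂y + ∂F_z/∂z = 34x + 34y + 34z.

In spherical coordinates, x = ρ sin(φ) cos(θ), y = ρ sin(φ) sin(θ), z = ρ cos(φ), dV = ρ^2 sin(φ) dρ dφ dθ, with 0 ≤ ρ ≤ 1, 0 ≤ φ ≤ π, 0 ≤ θ ≤ 2π.

The integrand, after substitution and multiplying by the volume element, becomes (34ρ (sqrt(2)sin(φ)sin(θ + π/4) + cos(φ))) · ρ^2 sin(φ), so

    ∭_V (∇·F) dV = ∫_0^{2π} ∫_0^{π} ∫_0^{1} (34ρ (sqrt(2)sin(φ)sin(θ + π/4) + cos(φ))) · ρ^2 sin(φ) dρ dφ dθ.

Inner (ρ from 0 to 1): 17(sqrt(2)sin(φ)sin(θ + π/4) + cos(φ))sin(φ)/2.
Middle (φ from 0 to π): 17sqrt(2)π sin(θ + π/4)/4.
Outer (θ from 0 to 2π): 0.

Therefore ∯_{∂V} F · n dS = 0.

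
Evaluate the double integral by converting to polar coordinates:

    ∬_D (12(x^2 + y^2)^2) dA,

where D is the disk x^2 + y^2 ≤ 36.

The region D is 0 ≤ r ≤ 6, 0 ≤ θ ≤ 2π in polar coordinates, where x = r cos(θ), y = r sin(θ), and dA = r dr dθ.

Under the substitution, the integrand becomes 12r^4, so

    ∬_D (12(x^2 + y^2)^2) dA = ∫_{0}^{2π} ∫_{0}^{6} (12r^4) · r dr dθ.

Inner integral (in r): ∫_{0}^{6} (12r^4) · r dr = 93312.

Outer integral (in θ): ∫_{0}^{2π} (93312) dθ = 186624π.

Therefore ∬_D (12(x^2 + y^2)^2) dA = 186624π.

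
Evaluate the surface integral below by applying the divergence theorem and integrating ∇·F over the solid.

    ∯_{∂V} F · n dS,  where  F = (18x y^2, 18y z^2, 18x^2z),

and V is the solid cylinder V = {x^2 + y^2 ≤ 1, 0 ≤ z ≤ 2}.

By the divergence theorem,

    ∯_{∂V} F · n dS = ∭_V (∇ · F) dV.

Compute the divergence:
    ∇ · F = ∂F_x/∂x + ∂F_y/∂y + ∂F_z/∂z = 18y^2 + 18z^2 + 18x^2 = 18x^2 + 18y^2 + 18z^2.

In cylindrical coordinates, x = r cos(θ), y = r sin(θ), z = z, dV = r dr dθ dz, with 0 ≤ r ≤ 1, 0 ≤ θ ≤ 2π, 0 ≤ z ≤ 2.

The integrand, after substitution and multiplying by the volume element, becomes (18r^2 + 18z^2) · r, so

    ∭_V (∇·F) dV = ∫_0^{2π} ∫_0^{1} ∫_0^{2} (18r^2 + 18z^2) · r dz dr dθ.

Inner (z from 0 to 2): 36r^3 + 48r.
Middle (r from 0 to 1): 33.
Outer (θ from 0 to 2π): 66π.

Therefore ∯_{∂V} F · n dS = 66π.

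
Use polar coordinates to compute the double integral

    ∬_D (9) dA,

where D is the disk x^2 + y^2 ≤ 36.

The region D is 0 ≤ r ≤ 6, 0 ≤ θ ≤ 2π in polar coordinates, where x = r cos(θ), y = r sin(θ), and dA = r dr dθ.

Under the substitution, the integrand becomes 9, so

    ∬_D (9) dA = ∫_{0}^{2π} ∫_{0}^{6} (9) · r dr dθ.

Inner integral (in r): ∫_{0}^{6} (9) · r dr = 162.

Outer integral (in θ): ∫_{0}^{2π} (162) dθ = 324π.

Therefore ∬_D (9) dA = 324π.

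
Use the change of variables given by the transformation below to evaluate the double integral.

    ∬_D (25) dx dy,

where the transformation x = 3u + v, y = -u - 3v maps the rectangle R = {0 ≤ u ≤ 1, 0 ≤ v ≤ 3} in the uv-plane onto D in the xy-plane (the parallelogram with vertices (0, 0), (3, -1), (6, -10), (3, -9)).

Compute the Jacobian determinant of (x, y) with respect to (u, v):

    ∂(x,y)/∂(u,v) = | 3  1 | = (3)(-3) - (1)(-1) = -8.
                   | -1  -3 |

Its absolute value is |J| = 8 (the area scaling factor).

Substituting x = 3u + v, y = -u - 3v into the integrand,

    25 → 25,

so the integral becomes

    ∬_R (25) · |J| du dv = ∫_0^1 ∫_0^3 (200) dv du.

Inner (v): 600.
Outer (u): 600.

Therefore ∬_D (25) dx dy = 600.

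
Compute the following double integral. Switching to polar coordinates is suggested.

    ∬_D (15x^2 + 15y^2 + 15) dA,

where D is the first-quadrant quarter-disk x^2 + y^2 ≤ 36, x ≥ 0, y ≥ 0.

The region D is 0 ≤ r ≤ 6, 0 ≤ θ ≤ π/2 in polar coordinates, where x = r cos(θ), y = r sin(θ), and dA = r dr dθ.

Under the substitution, the integrand becomes 15r^2 + 15, so

    ∬_D (15x^2 + 15y^2 + 15) dA = ∫_{0}^{π/2} ∫_{0}^{6} (15r^2 + 15) · r dr dθ.

Inner integral (in r): ∫_{0}^{6} (15r^2 + 15) · r dr = 5130.

Outer integral (in θ): ∫_{0}^{π/2} (5130) dθ = 2565π.

Therefore ∬_D (15x^2 + 15y^2 + 15) dA = 2565π.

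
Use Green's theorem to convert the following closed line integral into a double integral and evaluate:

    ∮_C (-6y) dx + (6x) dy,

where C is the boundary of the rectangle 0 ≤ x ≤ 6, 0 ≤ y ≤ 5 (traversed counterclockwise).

Green's theorem converts the closed line integral into a double integral over the enclosed region D:

    ∮_C P dx + Q dy = ∬_D (∂Q/∂x - ∂P/∂y) dA.

Here P = -6y, Q = 6x, so

    ∂Q/∂x = 6,    ∂P/∂y = -6,
    ∂Q/∂x - ∂P/∂y = 12.

D is the region 0 ≤ x ≤ 6, 0 ≤ y ≤ 5. Evaluating the double integral:

    ∬_D (12) dA = ∫_0^{6} ∫_0^{5} (12) dy dx.

Inner (y from 0 to 5): 60.
Outer (x from 0 to 6): 360.

Therefore ∮_C P dx + Q dy = 360.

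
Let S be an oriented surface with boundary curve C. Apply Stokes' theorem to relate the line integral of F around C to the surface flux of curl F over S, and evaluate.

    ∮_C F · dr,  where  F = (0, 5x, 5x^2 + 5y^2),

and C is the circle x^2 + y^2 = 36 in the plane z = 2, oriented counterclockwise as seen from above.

Let S be the flat disk x^2 + y^2 ≤ 36 in the plane z = 2, with upward unit normal n̂ = ẑ. By Stokes' theorem,

    ∮_C F · dr = ∬_S (∇ × F) · n̂ dS = ∬_D (curl F)_z dA,

where D is the disk x^2 + y^2 ≤ 36.

Compute the curl of F = (0, 5x, 5x^2 + 5y^2):
    (∇ × F)_x = ∂F_z/∂y - ∂F_y/∂z = 10y,
    (∇ × F)_y = ∂F_x/∂z - ∂F_z/∂x = -10x,
    (∇ × F)_z = ∂F_y/∂x - ∂F_x/∂y = 5.

On z = 2, (curl F)_z = 5.

Convert to polar (x = r cos θ, y = r sin θ, dA = r dr dθ); the integrand becomes 5, so

    ∬_D (curl F)_z dA = ∫_0^{2π} ∫_0^{6} (5) · r dr dθ.

Inner (r from 0 to 6): 90.
Outer (θ from 0 to 2π): 180π.

Therefore ∮_C F · dr = 180π.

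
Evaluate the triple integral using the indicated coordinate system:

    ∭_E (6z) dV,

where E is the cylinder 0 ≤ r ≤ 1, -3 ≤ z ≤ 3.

In cylindrical coordinates, x = r cos(θ), y = r sin(θ), z = z, and dV = r dr dθ dz.

The integrand becomes 6z, so

    ∭_E (6z) dV = ∫_{0}^{2π} ∫_{0}^{1} ∫_{-3}^{3} (6z) · r dz dr dθ.

Inner (z): 0.
Middle (r from 0 to 1): 0.
Outer (θ): 0.

Therefore the triple integral equals 0.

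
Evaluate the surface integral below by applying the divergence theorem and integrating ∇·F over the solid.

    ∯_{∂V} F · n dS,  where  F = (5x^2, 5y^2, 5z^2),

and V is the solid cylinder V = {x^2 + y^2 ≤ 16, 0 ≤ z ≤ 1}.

By the divergence theorem,

    ∯_{∂V} F · n dS = ∭_V (∇ · F) dV.

Compute the divergence:
    ∇ · F = ∂F_x/∂x + ∂F_y/∂y + ∂F_z/∂z = 10x + 10y + 10z.

In cylindrical coordinates, x = r cos(θ), y = r sin(θ), z = z, dV = r dr dθ dz, with 0 ≤ r ≤ 4, 0 ≤ θ ≤ 2π, 0 ≤ z ≤ 1.

The integrand, after substitution and multiplying by the volume element, becomes (10sqrt(2)r sin(θ + π/4) + 10z) · r, so

    ∭_V (∇·F) dV = ∫_0^{2π} ∫_0^{4} ∫_0^{1} (10sqrt(2)r sin(θ + π/4) + 10z) · r dz dr dθ.

Inner (z from 0 to 1): 5r (2sqrt(2)r sin(θ + π/4) + 1).
Middle (r from 0 to 4): 640sqrt(2)sin(θ + π/4)/3 + 40.
Outer (θ from 0 to 2π): 80π.

Therefore ∯_{∂V} F · n dS = 80π.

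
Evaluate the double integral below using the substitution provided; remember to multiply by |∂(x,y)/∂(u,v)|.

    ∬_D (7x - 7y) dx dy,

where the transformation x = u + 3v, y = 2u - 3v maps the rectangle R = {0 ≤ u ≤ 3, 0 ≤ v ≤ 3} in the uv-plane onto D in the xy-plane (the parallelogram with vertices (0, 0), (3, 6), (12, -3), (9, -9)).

Compute the Jacobian determinant of (x, y) with respect to (u, v):

    ∂(x,y)/∂(u,v) = | 1  3 | = (1)(-3) - (3)(2) = -9.
                   | 2  -3 |

Its absolute value is |J| = 9 (the area scaling factor).

Substituting x = u + 3v, y = 2u - 3v into the integrand,

    7x - 7y → -7u + 42v,

so the integral becomes

    ∬_R (-7u + 42v) · |J| du dv = ∫_0^3 ∫_0^3 (-63u + 378v) dv du.

Inner (v): 1701 - 189u.
Outer (u): 8505/2.

Therefore ∬_D (7x - 7y) dx dy = 8505/2.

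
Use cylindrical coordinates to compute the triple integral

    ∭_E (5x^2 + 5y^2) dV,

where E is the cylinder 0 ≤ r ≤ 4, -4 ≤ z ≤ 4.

In cylindrical coordinates, x = r cos(θ), y = r sin(θ), z = z, and dV = r dr dθ dz.

The integrand becomes 5r^2, so

    ∭_E (5x^2 + 5y^2) dV = ∫_{0}^{2π} ∫_{0}^{4} ∫_{-4}^{4} (5r^2) · r dz dr dθ.

Inner (z): 40r^3.
Middle (r from 0 to 4): 2560.
Outer (θ): 5120π.

Therefore the triple integral equals 5120π.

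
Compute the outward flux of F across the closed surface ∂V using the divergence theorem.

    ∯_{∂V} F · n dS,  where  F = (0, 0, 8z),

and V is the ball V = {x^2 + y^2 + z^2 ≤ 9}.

By the divergence theorem,

    ∯_{∂V} F · n dS = ∭_V (∇ · F) dV.

Compute the divergence:
    ∇ · F = ∂F_x/∂x + ∂F_y/∂y + ∂F_z/∂z = 0 + 0 + 8 = 8.

In spherical coordinates, x = ρ sin(φ) cos(θ), y = ρ sin(φ) sin(θ), z = ρ cos(φ), dV = ρ^2 sin(φ) dρ dφ dθ, with 0 ≤ ρ ≤ 3, 0 ≤ φ ≤ π, 0 ≤ θ ≤ 2π.

The integrand, after substitution and multiplying by the volume element, becomes (8) · ρ^2 sin(φ), so

    ∭_V (∇·F) dV = ∫_0^{2π} ∫_0^{π} ∫_0^{3} (8) · ρ^2 sin(φ) dρ dφ dθ.

Inner (ρ from 0 to 3): 72sin(φ).
Middle (φ from 0 to π): 144.
Outer (θ from 0 to 2π): 288π.

Therefore ∯_{∂V} F · n dS = 288π.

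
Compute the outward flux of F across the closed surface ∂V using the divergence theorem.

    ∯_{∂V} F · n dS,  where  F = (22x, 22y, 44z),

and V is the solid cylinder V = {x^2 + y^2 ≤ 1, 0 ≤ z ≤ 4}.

By the divergence theorem,

    ∯_{∂V} F · n dS = ∭_V (∇ · F) dV.

Compute the divergence:
    ∇ · F = ∂F_x/∂x + ∂F_y/∂y + ∂F_z/∂z = 22 + 22 + 44 = 88.

In cylindrical coordinates, x = r cos(θ), y = r sin(θ), z = z, dV = r dr dθ dz, with 0 ≤ r ≤ 1, 0 ≤ θ ≤ 2π, 0 ≤ z ≤ 4.

The integrand, after substitution and multiplying by the volume element, becomes (88) · r, so

    ∭_V (∇·F) dV = ∫_0^{2π} ∫_0^{1} ∫_0^{4} (88) · r dz dr dθ.

Inner (z from 0 to 4): 352r.
Middle (r from 0 to 1): 176.
Outer (θ from 0 to 2π): 352π.

Therefore ∯_{∂V} F · n dS = 352π.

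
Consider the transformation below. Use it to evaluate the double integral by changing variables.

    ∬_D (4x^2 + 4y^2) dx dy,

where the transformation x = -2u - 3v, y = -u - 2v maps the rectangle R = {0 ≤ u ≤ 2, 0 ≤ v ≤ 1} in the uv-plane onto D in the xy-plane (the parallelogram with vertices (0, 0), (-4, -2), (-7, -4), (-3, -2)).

Compute the Jacobian determinant of (x, y) with respect to (u, v):

    ∂(x,y)/∂(u,v) = | -2  -3 | = (-2)(-2) - (-3)(-1) = 1.
                   | -1  -2 |

Its absolute value is |J| = 1 (the area scaling factor).

Substituting x = -2u - 3v, y = -u - 2v into the integrand,

    4x^2 + 4y^2 → 20u^2 + 64u v + 52v^2,

so the integral becomes

    ∬_R (20u^2 + 64u v + 52v^2) · |J| du dv = ∫_0^2 ∫_0^1 (20u^2 + 64u v + 52v^2) dv du.

Inner (v): 20u^2 + 32u + 52/3.
Outer (u): 152.

Therefore ∬_D (4x^2 + 4y^2) dx dy = 152.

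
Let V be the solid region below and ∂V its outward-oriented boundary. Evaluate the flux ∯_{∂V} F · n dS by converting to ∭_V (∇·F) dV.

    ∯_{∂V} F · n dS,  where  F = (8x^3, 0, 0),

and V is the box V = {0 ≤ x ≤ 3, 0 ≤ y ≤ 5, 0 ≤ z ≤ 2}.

By the divergence theorem,

    ∯_{∂V} F · n dS = ∭_V (∇ · F) dV.

Compute the divergence:
    ∇ · F = ∂F_x/∂x + ∂F_y/∂y + ∂F_z/∂z = 24x^2 + 0 + 0 = 24x^2.

V is a rectangular box, so dV = dx dy dz with 0 ≤ x ≤ 3, 0 ≤ y ≤ 5, 0 ≤ z ≤ 2.

Integrate (24x^2) over V as an iterated integral:

    ∭_V (∇·F) dV = ∫_0^{3} ∫_0^{5} ∫_0^{2} (24x^2) dz dy dx.

Inner (z from 0 to 2): 48x^2.
Middle (y from 0 to 5): 240x^2.
Outer (x from 0 to 3): 2160.

Therefore ∯_{∂V} F · n dS = 2160.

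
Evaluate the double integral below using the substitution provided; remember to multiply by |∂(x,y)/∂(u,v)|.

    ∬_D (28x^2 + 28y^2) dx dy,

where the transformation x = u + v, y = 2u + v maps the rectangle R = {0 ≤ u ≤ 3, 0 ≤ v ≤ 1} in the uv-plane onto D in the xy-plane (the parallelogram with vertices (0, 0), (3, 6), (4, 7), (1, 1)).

Compute the Jacobian determinant of (x, y) with respect to (u, v):

    ∂(x,y)/∂(u,v) = | 1  1 | = (1)(1) - (1)(2) = -1.
                   | 2  1 |

Its absolute value is |J| = 1 (the area scaling factor).

Substituting x = u + v, y = 2u + v into the integrand,

    28x^2 + 28y^2 → 140u^2 + 168u v + 56v^2,

so the integral becomes

    ∬_R (140u^2 + 168u v + 56v^2) · |J| du dv = ∫_0^3 ∫_0^1 (140u^2 + 168u v + 56v^2) dv du.

Inner (v): 140u^2 + 84u + 56/3.
Outer (u): 1694.

Therefore ∬_D (28x^2 + 28y^2) dx dy = 1694.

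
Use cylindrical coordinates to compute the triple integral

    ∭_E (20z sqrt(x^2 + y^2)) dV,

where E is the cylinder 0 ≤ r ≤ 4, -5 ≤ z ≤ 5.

In cylindrical coordinates, x = r cos(θ), y = r sin(θ), z = z, and dV = r dr dθ dz.

The integrand becomes 20r z, so

    ∭_E (20z sqrt(x^2 + y^2)) dV = ∫_{0}^{2π} ∫_{0}^{4} ∫_{-5}^{5} (20r z) · r dz dr dθ.

Inner (z): 0.
Middle (r from 0 to 4): 0.
Outer (θ): 0.

Therefore the triple integral equals 0.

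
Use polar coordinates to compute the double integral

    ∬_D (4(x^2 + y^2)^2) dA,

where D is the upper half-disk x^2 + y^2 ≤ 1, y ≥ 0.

The region D is 0 ≤ r ≤ 1, 0 ≤ θ ≤ π in polar coordinates, where x = r cos(θ), y = r sin(θ), and dA = r dr dθ.

Under the substitution, the integrand becomes 4r^4, so

    ∬_D (4(x^2 + y^2)^2) dA = ∫_{0}^{π} ∫_{0}^{1} (4r^4) · r dr dθ.

Inner integral (in r): ∫_{0}^{1} (4r^4) · r dr = 2/3.

Outer integral (in θ): ∫_{0}^{π} (2/3) dθ = 2π/3.

Therefore ∬_D (4(x^2 + y^2)^2) dA = 2π/3.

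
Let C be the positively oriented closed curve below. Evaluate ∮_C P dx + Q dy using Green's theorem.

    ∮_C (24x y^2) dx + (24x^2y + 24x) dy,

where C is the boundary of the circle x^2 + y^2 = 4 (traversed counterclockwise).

Green's theorem converts the closed line integral into a double integral over the enclosed region D:

    ∮_C P dx + Q dy = ∬_D (∂Q/∂x - ∂P/∂y) dA.

Here P = 24x y^2, Q = 24x^2y + 24x, so

    ∂Q/∂x = 48x y + 24,    ∂P/∂y = 48x y,
    ∂Q/∂x - ∂P/∂y = 24.

D is the region x^2 + y^2 ≤ 4. Evaluating the double integral:

In polar coordinates (x = r cos θ, y = r sin θ, dA = r dr dθ) the integrand becomes 24, so

    ∬_D (24) dA = ∫_0^{2π} ∫_0^{2} (24) · r dr dθ.

Inner (r from 0 to 2): 48.
Outer (θ from 0 to 2π): 96π.

Therefore ∮_C P dx + Q dy = 96π.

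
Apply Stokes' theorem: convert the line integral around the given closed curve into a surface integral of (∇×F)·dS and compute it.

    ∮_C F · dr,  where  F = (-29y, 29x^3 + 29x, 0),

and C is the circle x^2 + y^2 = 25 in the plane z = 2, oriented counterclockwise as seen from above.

Let S be the flat disk x^2 + y^2 ≤ 25 in the plane z = 2, with upward unit normal n̂ = ẑ. By Stokes' theorem,

    ∮_C F · dr = ∬_S (∇ × F) · n̂ dS = ∬_D (curl F)_z dA,

where D is the disk x^2 + y^2 ≤ 25.

Compute the curl of F = (-29y, 29x^3 + 29x, 0):
    (∇ × F)_x = ∂F_z/∂y - ∂F_y/∂z = 0,
    (∇ × F)_y = ∂F_x/∂z - ∂F_z/∂x = 0,
    (∇ × F)_z = ∂F_y/∂x - ∂F_x/∂y = 87x^2 + 58.

On z = 2, (curl F)_z = 87x^2 + 58.

Convert to polar (x = r cos θ, y = r sin θ, dA = r dr dθ); the integrand becomes 87r^2cos(θ)^2 + 58, so

    ∬_D (curl F)_z dA = ∫_0^{2π} ∫_0^{5} (87r^2cos(θ)^2 + 58) · r dr dθ.

Inner (r from 0 to 5): 54375cos(θ)^2/4 + 725.
Outer (θ from 0 to 2π): 60175π/4.

Therefore ∮_C F · dr = 60175π/4.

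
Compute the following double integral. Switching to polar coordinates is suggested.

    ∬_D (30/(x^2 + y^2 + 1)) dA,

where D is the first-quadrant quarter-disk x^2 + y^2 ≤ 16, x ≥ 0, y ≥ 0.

The region D is 0 ≤ r ≤ 4, 0 ≤ θ ≤ π/2 in polar coordinates, where x = r cos(θ), y = r sin(θ), and dA = r dr dθ.

Under the substitution, the integrand becomes 30/(r^2 + 1), so

    ∬_D (30/(x^2 + y^2 + 1)) dA = ∫_{0}^{π/2} ∫_{0}^{4} (30/(r^2 + 1)) · r dr dθ.

Inner integral (in r): ∫_{0}^{4} (30/(r^2 + 1)) · r dr = log(2862423051509815793).

Outer integral (in θ): ∫_{0}^{π/2} (log(2862423051509815793)) dθ = log(2862423051509815793^(π/2)).

Therefore ∬_D (30/(x^2 + y^2 + 1)) dA = log(2862423051509815793^(π/2)).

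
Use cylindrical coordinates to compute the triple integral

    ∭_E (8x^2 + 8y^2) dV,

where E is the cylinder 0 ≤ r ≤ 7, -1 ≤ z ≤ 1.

In cylindrical coordinates, x = r cos(θ), y = r sin(θ), z = z, and dV = r dr dθ dz.

The integrand becomes 8r^2, so

    ∭_E (8x^2 + 8y^2) dV = ∫_{0}^{2π} ∫_{0}^{7} ∫_{-1}^{1} (8r^2) · r dz dr dθ.

Inner (z): 16r^3.
Middle (r from 0 to 7): 9604.
Outer (θ): 19208π.

Therefore the triple integral equals 19208π.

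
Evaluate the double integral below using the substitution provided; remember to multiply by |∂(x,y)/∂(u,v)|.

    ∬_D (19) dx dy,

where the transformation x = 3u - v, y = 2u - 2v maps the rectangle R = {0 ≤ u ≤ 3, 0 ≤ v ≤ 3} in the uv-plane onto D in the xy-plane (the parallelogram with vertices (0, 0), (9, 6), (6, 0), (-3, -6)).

Compute the Jacobian determinant of (x, y) with respect to (u, v):

    ∂(x,y)/∂(u,v) = | 3  -1 | = (3)(-2) - (-1)(2) = -4.
                   | 2  -2 |

Its absolute value is |J| = 4 (the area scaling factor).

Substituting x = 3u - v, y = 2u - 2v into the integrand,

    19 → 19,

so the integral becomes

    ∬_R (19) · |J| du dv = ∫_0^3 ∫_0^3 (76) dv du.

Inner (v): 228.
Outer (u): 684.

Therefore ∬_D (19) dx dy = 684.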